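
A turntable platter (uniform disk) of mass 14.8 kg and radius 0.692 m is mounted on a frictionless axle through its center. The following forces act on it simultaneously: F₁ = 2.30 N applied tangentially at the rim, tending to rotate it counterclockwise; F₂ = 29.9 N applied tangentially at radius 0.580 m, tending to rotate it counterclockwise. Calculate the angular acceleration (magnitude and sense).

α ≈ 5.34 rad/s², counterclockwise

I = ½MR² = (1/2)(14.8)(0.692)² = 3.544 kg·m².
Taking counterclockwise as positive: τ₁ = +(2.30)(0.692) = +1.592 N·m; τ₂ = +(29.9)(0.580) = +17.34 N·m.
Net torque τ = 18.93 N·m.
α = τ/I = 18.93/3.544 = 5.343 rad/s².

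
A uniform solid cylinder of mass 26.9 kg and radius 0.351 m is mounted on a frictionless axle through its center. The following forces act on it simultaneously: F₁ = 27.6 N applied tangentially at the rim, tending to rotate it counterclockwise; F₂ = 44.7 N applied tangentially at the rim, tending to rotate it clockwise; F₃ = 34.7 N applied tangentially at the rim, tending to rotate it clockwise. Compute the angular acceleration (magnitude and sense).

α ≈ 11.0 rad/s², clockwise

I = ½MR² = (1/2)(26.9)(0.351)² = 1.657 kg·m².
Taking counterclockwise as positive: τ₁ = +(27.6)(0.351) = +9.688 N·m; τ₂ = −(44.7)(0.351) = −15.69 N·m; τ₃ = −(34.7)(0.351) = −12.18 N·m.
Net torque τ = -18.18 N·m.
α = τ/I = -18.18/1.657 = -10.97 rad/s².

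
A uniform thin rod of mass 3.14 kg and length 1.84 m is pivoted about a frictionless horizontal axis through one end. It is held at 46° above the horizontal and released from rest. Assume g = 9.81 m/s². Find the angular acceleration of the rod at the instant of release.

About the pivot, I = (1/3)ML² = (1/3)(3.14)(1.84)² = 3.544 kg·m².
The weight acts at the center, a distance L/2 = 0.9200 m from the pivot; τ = Mg(L/2) cos 46° = 19.69 N·m.
α = τ/I = 19.69/3.544 = 5.555 rad/s².

α ≈ 5.56 rad/s²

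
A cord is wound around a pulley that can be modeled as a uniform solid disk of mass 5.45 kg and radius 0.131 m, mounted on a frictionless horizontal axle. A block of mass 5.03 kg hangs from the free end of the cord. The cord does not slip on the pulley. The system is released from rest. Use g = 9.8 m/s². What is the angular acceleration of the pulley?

α ≈ 48.5 rad/s²

I = ½MR² = (1/2)(5.45)(0.131)² = 0.04676 kg·m².
Block: mg − T = ma. Pulley: TR = Iα. No-slip: a = αR, so T = (I/R²)a = 2.725·a.
Then mg = (m + 2.725)a, so a = (5.03)(9.8)/(5.03 + 2.725) = 6.356 m/s².
α = a/R = 6.356/0.131 = 48.52 rad/s².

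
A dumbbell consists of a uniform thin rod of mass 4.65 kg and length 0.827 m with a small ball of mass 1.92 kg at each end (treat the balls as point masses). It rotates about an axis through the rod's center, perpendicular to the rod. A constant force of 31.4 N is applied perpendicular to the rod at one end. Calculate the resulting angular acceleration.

I_rod = (1/12)ML² = (1/12)(4.65)(0.827)² = 0.2650 kg·m².
I_balls = 2·m·(L/2)² = 2(1.92)(0.4135)² = 0.6566 kg·m².
Total I = 0.9216 kg·m².
τ = F·(L/2) = (31.4)(0.413) = 12.98 N·m.
α = τ/I = 12.98/0.9216 = 14.09 rad/s².

α ≈ 14.1 rad/s²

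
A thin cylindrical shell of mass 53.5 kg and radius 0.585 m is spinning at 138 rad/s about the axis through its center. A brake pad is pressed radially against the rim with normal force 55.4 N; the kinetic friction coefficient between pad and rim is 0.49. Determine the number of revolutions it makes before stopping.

I = MR² = (53.5)(0.585)² = 18.31 kg·m².
Friction force f = μN = (0.49)(55.4) = 27.15 N at the rim; torque magnitude τ = fR = 15.88 N·m, opposing ω.
|α| = τ/I = 15.88/18.31 = 0.8674 rad/s² (deceleration).
ω² = ω₀² − 2|α|θ with ω = 0 ⇒ θ = ω₀²/(2|α|) = 10980 rad = 1747 rev.

≈ 1750 revolutions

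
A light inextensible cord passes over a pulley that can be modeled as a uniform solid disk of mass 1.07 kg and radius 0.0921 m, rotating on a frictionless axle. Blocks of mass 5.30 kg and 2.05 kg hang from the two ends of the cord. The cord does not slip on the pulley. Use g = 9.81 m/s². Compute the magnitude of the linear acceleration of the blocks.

I = ½MR² = (1/2)(1.07)(0.0921)² = 0.004538 kg·m².
Heavier block: m₁g − T₁ = m₁a. Lighter block: T₂ − m₂g = m₂a.
Pulley: (T₁ − T₂)R = Iα = I(a/R), so T₁ − T₂ = (I/R²)a = (1/2)M_p a = 0.5350·a.
Adding the three: (m₁ − m₂)g = (m₁ + m₂ + 0.5350)a, so a = (5.30 − 2.05)(9.81)/(5.30 + 2.05 + 0.5350) = 4.043 m/s².

a ≈ 4.04 m/s²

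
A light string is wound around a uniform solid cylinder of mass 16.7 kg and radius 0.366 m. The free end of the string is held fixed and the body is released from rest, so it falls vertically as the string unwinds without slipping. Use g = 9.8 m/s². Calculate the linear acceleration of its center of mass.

Translation: Mg − T = Ma. Rotation about the center: TR = Iα with I = ½MR².
With a = αR: T = (I/R²)a = (1/2)M a, so Mg = (1 + 0.5000)Ma.
a = g/(1 + 0.5000) = 9.8/1.500 = 6.533 m/s².

a ≈ 6.53 m/s²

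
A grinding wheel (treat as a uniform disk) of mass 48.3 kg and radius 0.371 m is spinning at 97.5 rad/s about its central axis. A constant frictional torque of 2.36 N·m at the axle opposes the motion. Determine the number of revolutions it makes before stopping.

I = ½MR² = (1/2)(48.3)(0.371)² = 3.324 kg·m².
The net torque has magnitude 2.36 N·m, opposing ω.
|α| = τ/I = 2.360/3.324 = 0.7100 rad/s² (deceleration).
ω² = ω₀² − 2|α|θ with ω = 0 ⇒ θ = ω₀²/(2|α|) = 6695 rad = 1065 rev.

≈ 1070 revolutions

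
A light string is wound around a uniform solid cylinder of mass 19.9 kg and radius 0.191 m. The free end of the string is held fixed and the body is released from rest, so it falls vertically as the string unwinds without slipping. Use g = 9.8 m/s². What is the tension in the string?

T ≈ 65.0 N

Translation: Mg − T = Ma. Rotation about the center: TR = Iα with I = ½MR².
With a = αR: T = (I/R²)a = (1/2)M a, so Mg = (1 + 0.5000)Ma.
a = g/(1 + 0.5000) = 9.8/1.500 = 6.533 m/s².
T = 0.5000·M·a = (0.5000)(19.9)(6.533) = 65.01 N.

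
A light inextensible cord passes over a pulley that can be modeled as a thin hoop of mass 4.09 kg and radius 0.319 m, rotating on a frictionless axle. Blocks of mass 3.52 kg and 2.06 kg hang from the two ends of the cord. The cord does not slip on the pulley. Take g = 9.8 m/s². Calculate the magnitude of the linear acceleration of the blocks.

I = MR² = (4.09)(0.319)² = 0.4162 kg·m².
Heavier block: m₁g − T₁ = m₁a. Lighter block: T₂ − m₂g = m₂a.
Pulley: (T₁ − T₂)R = Iα = I(a/R), so T₁ − T₂ = (I/R²)a = 1·M_p a = 4.090·a.
Adding the three: (m₁ − m₂)g = (m₁ + m₂ + 4.090)a, so a = (3.52 − 2.06)(9.8)/(3.52 + 2.06 + 4.090) = 1.480 m/s².

a ≈ 1.48 m/s²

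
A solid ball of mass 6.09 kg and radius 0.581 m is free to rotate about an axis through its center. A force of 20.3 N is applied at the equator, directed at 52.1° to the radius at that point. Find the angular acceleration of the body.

α ≈ 11.3 rad/s²

I = (2/5)MR² = (2/5)(6.09)(0.581)² = 0.8223 kg·m².
Only the tangential component produces torque: τ = F R sinθ = (20.3)(0.581) sin 52.1° = 9.307 N·m.
Newton's second law for rotation, τ = Iα, gives α = τ/I = 9.307/0.8223 = 11.32 rad/s².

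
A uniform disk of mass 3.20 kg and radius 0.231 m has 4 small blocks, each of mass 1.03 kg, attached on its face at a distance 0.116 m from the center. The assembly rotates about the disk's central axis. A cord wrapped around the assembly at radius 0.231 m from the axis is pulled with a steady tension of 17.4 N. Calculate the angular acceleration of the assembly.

α ≈ 28.5 rad/s²

I_disk = ½MR² = ½(3.20)(0.231)² = 0.08538 kg·m².
I_blocks = 4·m·r² = 4(1.03)(0.116)² = 0.05544 kg·m².
Total I = 0.1408 kg·m².
τ = F r = (17.4)(0.231) = 4.019 N·m.
α = τ/I = 4.019/0.1408 = 28.54 rad/s².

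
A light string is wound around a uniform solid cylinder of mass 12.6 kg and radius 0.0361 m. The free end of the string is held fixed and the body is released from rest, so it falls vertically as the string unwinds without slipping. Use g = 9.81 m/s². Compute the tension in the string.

Translation: Mg − T = Ma. Rotation about the center: TR = Iα with I = ½MR².
With a = αR: T = (I/R²)a = (1/2)M a, so Mg = (1 + 0.5000)Ma.
a = g/(1 + 0.5000) = 9.81/1.500 = 6.540 m/s².
T = 0.5000·M·a = (0.5000)(12.6)(6.540) = 41.20 N.

T ≈ 41.2 N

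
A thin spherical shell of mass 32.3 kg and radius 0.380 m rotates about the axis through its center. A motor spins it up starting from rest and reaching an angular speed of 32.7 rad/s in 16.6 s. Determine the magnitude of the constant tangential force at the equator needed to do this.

F ≈ 16.1 N

I = (2/3)MR² = (2/3)(32.3)(0.380)² = 3.109 kg·m².
α = Δω/Δt = (32.7 − 0)/16.6 = 1.970 rad/s².
The required torque is τ = Iα = (3.109)(1.970) = 6.125 N·m.
A tangential force at the equator gives τ = FR, so F = τ/R = 6.125/0.380 = 16.12 N.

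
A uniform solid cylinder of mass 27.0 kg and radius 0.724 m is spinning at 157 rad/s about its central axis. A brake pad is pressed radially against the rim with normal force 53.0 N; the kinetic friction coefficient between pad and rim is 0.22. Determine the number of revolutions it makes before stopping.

I = ½MR² = (1/2)(27.0)(0.724)² = 7.076 kg·m².
Friction force f = μN = (0.22)(53.0) = 11.66 N at the rim; torque magnitude τ = fR = 8.442 N·m, opposing ω.
|α| = τ/I = 8.442/7.076 = 1.193 rad/s² (deceleration).
ω² = ω₀² − 2|α|θ with ω = 0 ⇒ θ = ω₀²/(2|α|) = 10330 rad = 1644 rev.

≈ 1640 revolutions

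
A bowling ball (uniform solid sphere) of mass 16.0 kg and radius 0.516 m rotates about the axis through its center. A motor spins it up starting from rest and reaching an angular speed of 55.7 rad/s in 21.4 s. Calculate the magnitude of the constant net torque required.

τ ≈ 4.44 N·m

I = (2/5)MR² = (2/5)(16.0)(0.516)² = 1.704 kg·m².
α = Δω/Δt = (55.7 − 0)/21.4 = 2.603 rad/s².
τ = Iα = (1.704)(2.603) = 4.435 N·m.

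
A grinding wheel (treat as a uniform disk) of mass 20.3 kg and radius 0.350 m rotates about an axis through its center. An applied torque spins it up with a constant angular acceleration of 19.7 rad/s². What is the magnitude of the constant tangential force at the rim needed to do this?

I = ½MR² = (1/2)(20.3)(0.350)² = 1.243 kg·m².
The required torque is τ = Iα = (1.243)(19.70) = 24.49 N·m.
A tangential force at the rim gives τ = FR, so F = τ/R = 24.49/0.350 = 69.98 N.

F ≈ 70.0 N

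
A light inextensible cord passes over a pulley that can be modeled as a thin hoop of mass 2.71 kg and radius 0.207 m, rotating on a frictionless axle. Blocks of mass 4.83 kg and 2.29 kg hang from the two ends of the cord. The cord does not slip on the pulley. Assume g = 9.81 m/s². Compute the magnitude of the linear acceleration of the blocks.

a ≈ 2.53 m/s²

I = MR² = (2.71)(0.207)² = 0.1161 kg·m².
Heavier block: m₁g − T₁ = m₁a. Lighter block: T₂ − m₂g = m₂a.
Pulley: (T₁ − T₂)R = Iα = I(a/R), so T₁ − T₂ = (I/R²)a = 1·M_p a = 2.710·a.
Adding the three: (m₁ − m₂)g = (m₁ + m₂ + 2.710)a, so a = (4.83 − 2.29)(9.81)/(4.83 + 2.29 + 2.710) = 2.535 m/s².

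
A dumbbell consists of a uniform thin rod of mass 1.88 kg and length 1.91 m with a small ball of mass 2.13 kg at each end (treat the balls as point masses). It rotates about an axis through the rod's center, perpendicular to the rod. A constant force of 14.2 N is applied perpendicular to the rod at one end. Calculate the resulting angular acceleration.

α ≈ 3.04 rad/s²

I_rod = (1/12)ML² = (1/12)(1.88)(1.91)² = 0.5715 kg·m².
I_balls = 2·m·(L/2)² = 2(2.13)(0.9550)² = 3.885 kg·m².
Total I = 4.457 kg·m².
τ = F·(L/2) = (14.2)(0.955) = 13.56 N·m.
α = τ/I = 13.56/4.457 = 3.043 rad/s².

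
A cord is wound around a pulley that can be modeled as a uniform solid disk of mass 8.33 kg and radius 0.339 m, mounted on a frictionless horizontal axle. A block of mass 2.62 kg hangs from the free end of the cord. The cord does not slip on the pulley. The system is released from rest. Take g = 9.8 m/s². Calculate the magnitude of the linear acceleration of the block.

I = ½MR² = (1/2)(8.33)(0.339)² = 0.4786 kg·m².
Block: mg − T = ma. Pulley: TR = Iα. No-slip: a = αR, so T = (I/R²)a = 4.165·a.
Then mg = (m + 4.165)a, so a = (2.62)(9.8)/(2.62 + 4.165) = 3.784 m/s².

a ≈ 3.78 m/s²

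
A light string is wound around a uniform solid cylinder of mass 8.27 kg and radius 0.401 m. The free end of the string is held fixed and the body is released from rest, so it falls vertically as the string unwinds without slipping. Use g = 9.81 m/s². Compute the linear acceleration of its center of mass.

a ≈ 6.54 m/s²

Translation: Mg − T = Ma. Rotation about the center: TR = Iα with I = ½MR².
With a = αR: T = (I/R²)a = (1/2)M a, so Mg = (1 + 0.5000)Ma.
a = g/(1 + 0.5000) = 9.81/1.500 = 6.540 m/s².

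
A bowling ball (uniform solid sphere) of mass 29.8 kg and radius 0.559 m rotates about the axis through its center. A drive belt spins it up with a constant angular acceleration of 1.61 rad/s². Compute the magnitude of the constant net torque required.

I = (2/5)MR² = (2/5)(29.8)(0.559)² = 3.725 kg·m².
τ = Iα = (3.725)(1.610) = 5.997 N·m.

τ ≈ 6.00 N·m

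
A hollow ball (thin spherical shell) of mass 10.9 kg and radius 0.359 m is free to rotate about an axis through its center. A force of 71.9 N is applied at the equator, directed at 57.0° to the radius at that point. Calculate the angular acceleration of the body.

I = (2/3)MR² = (2/3)(10.9)(0.359)² = 0.9365 kg·m².
Only the tangential component produces torque: τ = F R sinθ = (71.9)(0.359) sin 57.0° = 21.65 N·m.
From τ = Iα: α = 21.65/0.9365 = 23.11 rad/s².

α ≈ 23.1 rad/s²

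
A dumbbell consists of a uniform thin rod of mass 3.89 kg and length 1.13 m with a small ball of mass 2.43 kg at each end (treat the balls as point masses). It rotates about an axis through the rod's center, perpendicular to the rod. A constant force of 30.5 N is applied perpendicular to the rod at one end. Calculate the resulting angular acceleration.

I_rod = (1/12)ML² = (1/12)(3.89)(1.13)² = 0.4139 kg·m².
I_balls = 2·m·(L/2)² = 2(2.43)(0.5650)² = 1.551 kg·m².
Total I = 1.965 kg·m².
τ = F·(L/2) = (30.5)(0.565) = 17.23 N·m.
α = τ/I = 17.23/1.965 = 8.768 rad/s².

α ≈ 8.77 rad/s²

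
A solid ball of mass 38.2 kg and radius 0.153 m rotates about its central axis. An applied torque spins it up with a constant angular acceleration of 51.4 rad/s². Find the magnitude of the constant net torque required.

I = (2/5)MR² = (2/5)(38.2)(0.153)² = 0.3577 kg·m².
τ = Iα = (0.3577)(51.40) = 18.39 N·m.

τ ≈ 18.4 N·m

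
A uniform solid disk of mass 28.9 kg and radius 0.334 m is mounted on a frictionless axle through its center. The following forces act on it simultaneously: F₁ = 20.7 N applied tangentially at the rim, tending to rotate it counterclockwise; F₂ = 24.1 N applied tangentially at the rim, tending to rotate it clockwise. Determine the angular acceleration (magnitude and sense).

I = ½MR² = (1/2)(28.9)(0.334)² = 1.612 kg·m².
Taking counterclockwise as positive: τ₁ = +(20.7)(0.334) = +6.914 N·m; τ₂ = −(24.1)(0.334) = −8.049 N·m.
Net torque τ = -1.136 N·m.
α = τ/I = -1.136/1.612 = -0.7045 rad/s².

α ≈ 0.704 rad/s², clockwise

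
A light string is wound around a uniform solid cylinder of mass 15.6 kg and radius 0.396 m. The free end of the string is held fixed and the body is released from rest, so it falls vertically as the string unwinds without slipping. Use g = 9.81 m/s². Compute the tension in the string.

T ≈ 51.0 N

Translation: Mg − T = Ma. Rotation about the center: TR = Iα with I = ½MR².
With a = αR: T = (I/R²)a = (1/2)M a, so Mg = (1 + 0.5000)Ma.
a = g/(1 + 0.5000) = 9.81/1.500 = 6.540 m/s².
T = 0.5000·M·a = (0.5000)(15.6)(6.540) = 51.01 N.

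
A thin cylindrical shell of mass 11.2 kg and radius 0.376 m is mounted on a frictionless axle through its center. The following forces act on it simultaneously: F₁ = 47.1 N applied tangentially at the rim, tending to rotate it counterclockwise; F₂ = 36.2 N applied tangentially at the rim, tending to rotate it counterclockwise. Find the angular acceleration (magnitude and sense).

I = MR² = (11.2)(0.376)² = 1.583 kg·m².
Taking counterclockwise as positive: τ₁ = +(47.1)(0.376) = +17.71 N·m; τ₂ = +(36.2)(0.376) = +13.61 N·m.
Net torque τ = 31.32 N·m.
α = τ/I = 31.32/1.583 = 19.78 rad/s².

α ≈ 19.8 rad/s², counterclockwise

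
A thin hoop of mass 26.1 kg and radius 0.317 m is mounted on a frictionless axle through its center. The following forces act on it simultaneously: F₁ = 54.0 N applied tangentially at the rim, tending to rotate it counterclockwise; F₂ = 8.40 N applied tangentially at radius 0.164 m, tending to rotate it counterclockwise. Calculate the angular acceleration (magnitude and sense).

α ≈ 7.05 rad/s², counterclockwise

I = MR² = (26.1)(0.317)² = 2.623 kg·m².
Taking counterclockwise as positive: τ₁ = +(54.0)(0.317) = +17.12 N·m; τ₂ = +(8.40)(0.164) = +1.378 N·m.
Net torque τ = 18.50 N·m.
α = τ/I = 18.50/2.623 = 7.052 rad/s².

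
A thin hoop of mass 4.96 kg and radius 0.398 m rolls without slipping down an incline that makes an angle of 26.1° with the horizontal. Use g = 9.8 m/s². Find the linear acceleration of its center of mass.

a ≈ 2.16 m/s²

Translation along the incline: Mg sinθ − f = Ma.
Rotation about the center: fR = Iα with I = MR². No-slip gives a = αR, so f = (I/R²)a = M a.
Substituting: Mg sinθ = (1 + 1.000)Ma, so a = g sinθ/(1 + 1.000) = (9.8) sin 26.1° / 2.000 = 2.156 m/s².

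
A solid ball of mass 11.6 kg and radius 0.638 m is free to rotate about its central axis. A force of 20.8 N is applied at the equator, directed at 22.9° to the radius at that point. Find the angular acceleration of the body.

α ≈ 2.73 rad/s²

I = (2/5)MR² = (2/5)(11.6)(0.638)² = 1.889 kg·m².
Only the tangential component produces torque: τ = F R sinθ = (20.8)(0.638) sin 22.9° = 5.164 N·m.
From τ = Iα: α = 5.164/1.889 = 2.734 rad/s².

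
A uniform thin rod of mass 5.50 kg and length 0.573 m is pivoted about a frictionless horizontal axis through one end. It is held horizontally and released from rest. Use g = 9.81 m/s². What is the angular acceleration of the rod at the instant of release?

α ≈ 25.7 rad/s²

About the pivot, I = (1/3)ML² = (1/3)(5.50)(0.573)² = 0.6019 kg·m².
The weight acts at the center, a distance L/2 = 0.2865 m from the pivot; τ = Mg(L/2) = 15.46 N·m.
α = τ/I = 15.46/0.6019 = 25.68 rad/s².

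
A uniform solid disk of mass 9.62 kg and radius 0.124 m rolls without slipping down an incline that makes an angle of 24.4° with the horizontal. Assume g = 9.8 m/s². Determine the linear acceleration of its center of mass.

Translation along the incline: Mg sinθ − f = Ma.
Rotation about the center: fR = Iα with I = ½MR². No-slip gives a = αR, so f = (I/R²)a = (1/2)M a.
Substituting: Mg sinθ = (1 + 0.5000)Ma, so a = g sinθ/(1 + 0.5000) = (9.8) sin 24.4° / 1.500 = 2.699 m/s².

a ≈ 2.70 m/s²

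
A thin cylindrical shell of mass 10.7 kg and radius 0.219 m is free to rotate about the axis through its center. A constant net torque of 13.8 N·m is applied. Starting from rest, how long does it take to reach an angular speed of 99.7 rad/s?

t ≈ 3.71 s

I = MR² = (10.7)(0.219)² = 0.5132 kg·m².
α = τ/I = 13.8/0.5132 = 26.89 rad/s².
ω = αt ⇒ t = ω/α = 99.7/26.89 = 3.708 s.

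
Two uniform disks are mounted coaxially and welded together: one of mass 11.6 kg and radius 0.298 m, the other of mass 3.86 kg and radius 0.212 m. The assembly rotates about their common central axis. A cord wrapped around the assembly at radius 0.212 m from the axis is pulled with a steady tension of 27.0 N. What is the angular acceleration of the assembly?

I = ½M₁R₁² + ½M₂R₂² = ½(11.6)(0.298)² + ½(3.86)(0.212)² = 0.6018 kg·m².
τ = F r = (27.0)(0.212) = 5.724 N·m.
α = τ/I = 5.724/0.6018 = 9.511 rad/s².

α ≈ 9.51 rad/s²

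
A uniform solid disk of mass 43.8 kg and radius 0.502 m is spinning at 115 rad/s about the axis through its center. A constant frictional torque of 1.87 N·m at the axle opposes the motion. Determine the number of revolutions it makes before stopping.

≈ 3110 revolutions

I = ½MR² = (1/2)(43.8)(0.502)² = 5.519 kg·m².
The net torque has magnitude 1.87 N·m, opposing ω.
|α| = τ/I = 1.870/5.519 = 0.3388 rad/s² (deceleration).
ω² = ω₀² − 2|α|θ with ω = 0 ⇒ θ = ω₀²/(2|α|) = 19520 rad = 3106 rev.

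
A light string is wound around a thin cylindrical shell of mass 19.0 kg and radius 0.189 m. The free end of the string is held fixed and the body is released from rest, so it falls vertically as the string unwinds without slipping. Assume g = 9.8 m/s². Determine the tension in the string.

T ≈ 93.1 N

Translation: Mg − T = Ma. Rotation about the center: TR = Iα with I = MR².
With a = αR: T = (I/R²)a = M a, so Mg = (1 + 1.000)Ma.
a = g/(1 + 1.000) = 9.8/2.000 = 4.900 m/s².
T = 1.000·M·a = (1.000)(19.0)(4.900) = 93.10 N.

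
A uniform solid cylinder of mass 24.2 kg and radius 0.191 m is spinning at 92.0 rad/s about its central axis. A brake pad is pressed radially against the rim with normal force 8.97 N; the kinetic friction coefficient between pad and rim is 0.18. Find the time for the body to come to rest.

t ≈ 132 s

I = ½MR² = (1/2)(24.2)(0.191)² = 0.4414 kg·m².
Friction force f = μN = (0.18)(8.97) = 1.615 N at the rim; torque magnitude τ = fR = 0.3084 N·m, opposing ω.
|α| = τ/I = 0.3084/0.4414 = 0.6986 rad/s² (deceleration).
0 = ω₀ − |α|t ⇒ t = ω₀/|α| = 92.0/0.6986 = 131.7 s.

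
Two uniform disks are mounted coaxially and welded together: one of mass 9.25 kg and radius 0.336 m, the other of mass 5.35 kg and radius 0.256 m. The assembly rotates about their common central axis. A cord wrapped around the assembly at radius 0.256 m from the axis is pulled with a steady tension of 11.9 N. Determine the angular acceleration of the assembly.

I = ½M₁R₁² + ½M₂R₂² = ½(9.25)(0.336)² + ½(5.35)(0.256)² = 0.6975 kg·m².
τ = F r = (11.9)(0.256) = 3.046 N·m.
α = τ/I = 3.046/0.6975 = 4.368 rad/s².

α ≈ 4.37 rad/s²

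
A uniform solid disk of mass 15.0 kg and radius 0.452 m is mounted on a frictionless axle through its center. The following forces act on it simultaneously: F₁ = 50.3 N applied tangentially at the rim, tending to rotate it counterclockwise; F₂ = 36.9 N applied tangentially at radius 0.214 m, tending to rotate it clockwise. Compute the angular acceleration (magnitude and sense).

α ≈ 9.68 rad/s², counterclockwise

I = ½MR² = (1/2)(15.0)(0.452)² = 1.532 kg·m².
Taking counterclockwise as positive: τ₁ = +(50.3)(0.452) = +22.74 N·m; τ₂ = −(36.9)(0.214) = −7.897 N·m.
Net torque τ = 14.84 N·m.
α = τ/I = 14.84/1.532 = 9.684 rad/s².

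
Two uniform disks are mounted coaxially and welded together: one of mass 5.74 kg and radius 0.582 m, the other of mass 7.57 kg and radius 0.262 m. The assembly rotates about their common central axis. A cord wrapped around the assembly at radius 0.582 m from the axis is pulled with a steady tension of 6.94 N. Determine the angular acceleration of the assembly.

α ≈ 3.28 rad/s²

I = ½M₁R₁² + ½M₂R₂² = ½(5.74)(0.582)² + ½(7.57)(0.262)² = 1.232 kg·m².
τ = F r = (6.94)(0.582) = 4.039 N·m.
α = τ/I = 4.039/1.232 = 3.279 rad/s².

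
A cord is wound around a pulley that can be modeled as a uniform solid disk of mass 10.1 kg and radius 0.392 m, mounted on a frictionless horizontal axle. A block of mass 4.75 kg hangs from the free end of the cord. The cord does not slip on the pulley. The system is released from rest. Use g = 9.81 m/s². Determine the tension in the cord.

T ≈ 24.0 N

I = ½MR² = (1/2)(10.1)(0.392)² = 0.7760 kg·m².
Block: mg − T = ma. Pulley: TR = Iα. No-slip: a = αR, so T = (I/R²)a = 5.050·a.
Then mg = (m + 5.050)a, so a = (4.75)(9.81)/(4.75 + 5.050) = 4.755 m/s².
T = 5.050·a = 24.01 N.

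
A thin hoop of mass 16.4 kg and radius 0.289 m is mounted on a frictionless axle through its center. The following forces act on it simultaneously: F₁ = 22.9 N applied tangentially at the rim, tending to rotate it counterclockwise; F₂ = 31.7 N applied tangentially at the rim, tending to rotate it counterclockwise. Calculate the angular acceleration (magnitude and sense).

α ≈ 11.5 rad/s², counterclockwise

I = MR² = (16.4)(0.289)² = 1.370 kg·m².
Taking counterclockwise as positive: τ₁ = +(22.9)(0.289) = +6.618 N·m; τ₂ = +(31.7)(0.289) = +9.161 N·m.
Net torque τ = 15.78 N·m.
α = τ/I = 15.78/1.370 = 11.52 rad/s².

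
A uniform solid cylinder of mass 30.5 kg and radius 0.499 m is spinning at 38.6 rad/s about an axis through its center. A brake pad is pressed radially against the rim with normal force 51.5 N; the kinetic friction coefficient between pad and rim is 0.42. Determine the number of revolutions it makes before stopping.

I = ½MR² = (1/2)(30.5)(0.499)² = 3.797 kg·m².
Friction force f = μN = (0.42)(51.5) = 21.63 N at the rim; torque magnitude τ = fR = 10.79 N·m, opposing ω.
|α| = τ/I = 10.79/3.797 = 2.842 rad/s² (deceleration).
ω² = ω₀² − 2|α|θ with ω = 0 ⇒ θ = ω₀²/(2|α|) = 262.1 rad = 41.71 rev.

≈ 41.7 revolutions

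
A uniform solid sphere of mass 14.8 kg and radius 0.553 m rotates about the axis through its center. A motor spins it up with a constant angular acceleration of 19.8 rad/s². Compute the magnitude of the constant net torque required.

I = (2/5)MR² = (2/5)(14.8)(0.553)² = 1.810 kg·m².
τ = Iα = (1.810)(19.80) = 35.85 N·m.

τ ≈ 35.8 N·m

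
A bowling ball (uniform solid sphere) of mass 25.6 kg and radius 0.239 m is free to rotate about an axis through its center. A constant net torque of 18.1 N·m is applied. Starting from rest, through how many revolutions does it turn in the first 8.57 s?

≈ 181 revolutions

I = (2/5)MR² = (2/5)(25.6)(0.239)² = 0.5849 kg·m².
α = τ/I = 18.1/0.5849 = 30.94 rad/s².
θ = ½αt² = ½(30.94)(8.57)² = 1136 rad.
Revolutions = θ/(2π) = 180.9.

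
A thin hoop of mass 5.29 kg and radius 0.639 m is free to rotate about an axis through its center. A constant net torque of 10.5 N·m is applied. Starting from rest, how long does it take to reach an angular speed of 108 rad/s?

t ≈ 22.2 s

I = MR² = (5.29)(0.639)² = 2.160 kg·m².
α = τ/I = 10.5/2.160 = 4.861 rad/s².
ω = αt ⇒ t = ω/α = 108/4.861 = 22.22 s.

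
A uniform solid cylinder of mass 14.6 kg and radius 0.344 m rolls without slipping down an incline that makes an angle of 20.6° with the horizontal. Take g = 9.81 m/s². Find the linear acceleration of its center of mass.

a ≈ 2.30 m/s²

Translation along the incline: Mg sinθ − f = Ma.
Rotation about the center: fR = Iα with I = ½MR². No-slip gives a = αR, so f = (I/R²)a = (1/2)M a.
Substituting: Mg sinθ = (1 + 0.5000)Ma, so a = g sinθ/(1 + 0.5000) = (9.81) sin 20.6° / 1.500 = 2.301 m/s².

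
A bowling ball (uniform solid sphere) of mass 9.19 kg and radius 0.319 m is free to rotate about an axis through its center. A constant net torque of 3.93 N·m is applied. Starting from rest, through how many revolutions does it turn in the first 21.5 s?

I = (2/5)MR² = (2/5)(9.19)(0.319)² = 0.3741 kg·m².
α = τ/I = 3.93/0.3741 = 10.51 rad/s².
θ = ½αt² = ½(10.51)(21.5)² = 2428 rad.
Revolutions = θ/(2π) = 386.5.

≈ 386 revolutions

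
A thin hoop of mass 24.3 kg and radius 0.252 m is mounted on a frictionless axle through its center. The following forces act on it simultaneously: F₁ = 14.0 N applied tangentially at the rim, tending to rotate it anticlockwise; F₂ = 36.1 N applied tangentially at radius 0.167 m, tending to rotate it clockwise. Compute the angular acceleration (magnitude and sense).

α ≈ 1.62 rad/s², clockwise

I = MR² = (24.3)(0.252)² = 1.543 kg·m².
Taking anticlockwise as positive: τ₁ = +(14.0)(0.252) = +3.528 N·m; τ₂ = −(36.1)(0.167) = −6.029 N·m.
Net torque τ = -2.501 N·m.
α = τ/I = -2.501/1.543 = -1.621 rad/s².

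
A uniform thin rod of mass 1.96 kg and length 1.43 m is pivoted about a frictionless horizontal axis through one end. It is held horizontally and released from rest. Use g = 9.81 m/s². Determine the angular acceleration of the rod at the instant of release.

α ≈ 10.3 rad/s²

About the pivot, I = (1/3)ML² = (1/3)(1.96)(1.43)² = 1.336 kg·m².
The weight acts at the center, a distance L/2 = 0.7150 m from the pivot; τ = Mg(L/2) = 13.75 N·m.
α = τ/I = 13.75/1.336 = 10.29 rad/s².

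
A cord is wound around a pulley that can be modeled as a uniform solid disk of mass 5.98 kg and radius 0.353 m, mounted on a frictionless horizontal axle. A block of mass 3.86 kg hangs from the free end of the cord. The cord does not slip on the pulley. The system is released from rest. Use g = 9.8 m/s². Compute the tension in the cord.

I = ½MR² = (1/2)(5.98)(0.353)² = 0.3726 kg·m².
Block: mg − T = ma. Pulley: TR = Iα. No-slip: a = αR, so T = (I/R²)a = 2.990·a.
Then mg = (m + 2.990)a, so a = (3.86)(9.8)/(3.86 + 2.990) = 5.522 m/s².
T = 2.990·a = 16.51 N.

T ≈ 16.5 N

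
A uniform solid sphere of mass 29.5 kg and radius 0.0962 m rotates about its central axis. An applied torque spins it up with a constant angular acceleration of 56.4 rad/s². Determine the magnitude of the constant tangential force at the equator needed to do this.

F ≈ 64.0 N

I = (2/5)MR² = (2/5)(29.5)(0.0962)² = 0.1092 kg·m².
The required torque is τ = Iα = (0.1092)(56.40) = 6.159 N·m.
A tangential force at the equator gives τ = FR, so F = τ/R = 6.159/0.0962 = 64.02 N.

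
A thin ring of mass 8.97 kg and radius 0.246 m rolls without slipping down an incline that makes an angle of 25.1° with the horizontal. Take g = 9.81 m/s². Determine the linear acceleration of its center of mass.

Translation along the incline: Mg sinθ − f = Ma.
Rotation about the center: fR = Iα with I = MR². No-slip gives a = αR, so f = (I/R²)a = M a.
Substituting: Mg sinθ = (1 + 1.000)Ma, so a = g sinθ/(1 + 1.000) = (9.81) sin 25.1° / 2.000 = 2.081 m/s².

a ≈ 2.08 m/s²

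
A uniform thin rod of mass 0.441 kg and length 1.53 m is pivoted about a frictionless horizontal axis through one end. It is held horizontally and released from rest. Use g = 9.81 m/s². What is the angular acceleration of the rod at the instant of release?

About the pivot, I = (1/3)ML² = (1/3)(0.441)(1.53)² = 0.3441 kg·m².
The weight acts at the center, a distance L/2 = 0.7650 m from the pivot; τ = Mg(L/2) = 3.310 N·m.
α = τ/I = 3.310/0.3441 = 9.618 rad/s².

α ≈ 9.62 rad/s²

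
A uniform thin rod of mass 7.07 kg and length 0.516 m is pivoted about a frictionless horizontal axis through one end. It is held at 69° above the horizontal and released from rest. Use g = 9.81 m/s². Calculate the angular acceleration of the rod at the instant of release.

About the pivot, I = (1/3)ML² = (1/3)(7.07)(0.516)² = 0.6275 kg·m².
The weight acts at the center, a distance L/2 = 0.2580 m from the pivot; τ = Mg(L/2) cos 69° = 6.413 N·m.
α = τ/I = 6.413/0.6275 = 10.22 rad/s².

α ≈ 10.2 rad/s²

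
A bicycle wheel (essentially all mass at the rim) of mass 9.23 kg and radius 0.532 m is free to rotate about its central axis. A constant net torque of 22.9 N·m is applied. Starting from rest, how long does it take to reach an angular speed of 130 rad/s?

t ≈ 14.8 s

I = MR² = (9.23)(0.532)² = 2.612 kg·m².
α = τ/I = 22.9/2.612 = 8.766 rad/s².
ω = αt ⇒ t = ω/α = 130/8.766 = 14.83 s.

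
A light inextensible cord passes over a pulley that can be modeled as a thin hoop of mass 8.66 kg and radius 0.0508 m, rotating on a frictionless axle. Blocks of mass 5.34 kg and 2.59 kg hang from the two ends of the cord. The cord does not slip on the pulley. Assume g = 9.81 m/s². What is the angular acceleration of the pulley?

α ≈ 32.0 rad/s²

I = MR² = (8.66)(0.0508)² = 0.02235 kg·m².
Heavier block: m₁g − T₁ = m₁a. Lighter block: T₂ − m₂g = m₂a.
Pulley: (T₁ − T₂)R = Iα = I(a/R), so T₁ − T₂ = (I/R²)a = 1·M_p a = 8.660·a.
Adding the three: (m₁ − m₂)g = (m₁ + m₂ + 8.660)a, so a = (5.34 − 2.59)(9.81)/(5.34 + 2.59 + 8.660) = 1.626 m/s².
α = a/R = 1.626/0.0508 = 32.01 rad/s².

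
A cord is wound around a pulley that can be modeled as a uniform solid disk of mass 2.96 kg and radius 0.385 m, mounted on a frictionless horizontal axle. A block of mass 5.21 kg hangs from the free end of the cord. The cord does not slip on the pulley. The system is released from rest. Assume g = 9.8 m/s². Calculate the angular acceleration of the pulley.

α ≈ 19.8 rad/s²

I = ½MR² = (1/2)(2.96)(0.385)² = 0.2194 kg·m².
Block: mg − T = ma. Pulley: TR = Iα. No-slip: a = αR, so T = (I/R²)a = 1.480·a.
Then mg = (m + 1.480)a, so a = (5.21)(9.8)/(5.21 + 1.480) = 7.632 m/s².
α = a/R = 7.632/0.385 = 19.82 rad/s².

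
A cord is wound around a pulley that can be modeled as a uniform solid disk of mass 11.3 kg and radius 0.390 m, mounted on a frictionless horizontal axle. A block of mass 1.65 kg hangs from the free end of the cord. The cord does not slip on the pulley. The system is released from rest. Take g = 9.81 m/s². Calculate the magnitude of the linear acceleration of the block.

I = ½MR² = (1/2)(11.3)(0.390)² = 0.8594 kg·m².
Block: mg − T = ma. Pulley: TR = Iα. No-slip: a = αR, so T = (I/R²)a = 5.650·a.
Then mg = (m + 5.650)a, so a = (1.65)(9.81)/(1.65 + 5.650) = 2.217 m/s².

a ≈ 2.22 m/s²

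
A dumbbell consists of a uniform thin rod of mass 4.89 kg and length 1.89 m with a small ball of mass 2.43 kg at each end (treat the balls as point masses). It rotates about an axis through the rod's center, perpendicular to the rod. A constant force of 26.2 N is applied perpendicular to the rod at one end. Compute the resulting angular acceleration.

I_rod = (1/12)ML² = (1/12)(4.89)(1.89)² = 1.456 kg·m².
I_balls = 2·m·(L/2)² = 2(2.43)(0.9450)² = 4.340 kg·m².
Total I = 5.796 kg·m².
τ = F·(L/2) = (26.2)(0.945) = 24.76 N·m.
α = τ/I = 24.76/5.796 = 4.272 rad/s².

α ≈ 4.27 rad/s²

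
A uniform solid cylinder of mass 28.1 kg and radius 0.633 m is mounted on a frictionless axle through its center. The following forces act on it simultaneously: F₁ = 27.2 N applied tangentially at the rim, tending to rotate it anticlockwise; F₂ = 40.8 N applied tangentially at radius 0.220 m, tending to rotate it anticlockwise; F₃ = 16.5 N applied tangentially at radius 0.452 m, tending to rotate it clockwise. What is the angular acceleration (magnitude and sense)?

α ≈ 3.33 rad/s², anticlockwise

I = ½MR² = (1/2)(28.1)(0.633)² = 5.630 kg·m².
Taking anticlockwise as positive: τ₁ = +(27.2)(0.633) = +17.22 N·m; τ₂ = +(40.8)(0.220) = +8.976 N·m; τ₃ = −(16.5)(0.452) = −7.458 N·m.
Net torque τ = 18.74 N·m.
α = τ/I = 18.74/5.630 = 3.328 rad/s².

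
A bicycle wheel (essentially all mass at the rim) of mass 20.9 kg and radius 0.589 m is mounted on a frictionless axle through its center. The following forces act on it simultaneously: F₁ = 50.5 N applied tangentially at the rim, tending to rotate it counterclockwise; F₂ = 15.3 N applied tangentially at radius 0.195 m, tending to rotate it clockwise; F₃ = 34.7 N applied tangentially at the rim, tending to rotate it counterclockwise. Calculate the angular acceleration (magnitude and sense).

α ≈ 6.51 rad/s², counterclockwise

I = MR² = (20.9)(0.589)² = 7.251 kg·m².
Taking counterclockwise as positive: τ₁ = +(50.5)(0.589) = +29.74 N·m; τ₂ = −(15.3)(0.195) = −2.984 N·m; τ₃ = +(34.7)(0.589) = +20.44 N·m.
Net torque τ = 47.20 N·m.
α = τ/I = 47.20/7.251 = 6.510 rad/s².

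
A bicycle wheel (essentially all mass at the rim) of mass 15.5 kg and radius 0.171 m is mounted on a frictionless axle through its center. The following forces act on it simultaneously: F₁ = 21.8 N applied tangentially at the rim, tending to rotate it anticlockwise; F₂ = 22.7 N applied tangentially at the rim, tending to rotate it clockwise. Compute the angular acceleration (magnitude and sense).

α ≈ 0.340 rad/s², clockwise

I = MR² = (15.5)(0.171)² = 0.4532 kg·m².
Taking anticlockwise as positive: τ₁ = +(21.8)(0.171) = +3.728 N·m; τ₂ = −(22.7)(0.171) = −3.882 N·m.
Net torque τ = -0.1539 N·m.
α = τ/I = -0.1539/0.4532 = -0.3396 rad/s².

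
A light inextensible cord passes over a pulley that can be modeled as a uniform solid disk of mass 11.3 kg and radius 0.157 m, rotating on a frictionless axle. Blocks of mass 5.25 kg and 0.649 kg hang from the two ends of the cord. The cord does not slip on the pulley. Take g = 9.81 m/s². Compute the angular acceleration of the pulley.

α ≈ 24.9 rad/s²

I = ½MR² = (1/2)(11.3)(0.157)² = 0.1393 kg·m².
Heavier block: m₁g − T₁ = m₁a. Lighter block: T₂ − m₂g = m₂a.
Pulley: (T₁ − T₂)R = Iα = I(a/R), so T₁ − T₂ = (I/R²)a = (1/2)M_p a = 5.650·a.
Adding the three: (m₁ − m₂)g = (m₁ + m₂ + 5.650)a, so a = (5.25 − 0.649)(9.81)/(5.25 + 0.649 + 5.650) = 3.908 m/s².
α = a/R = 3.908/0.157 = 24.89 rad/s².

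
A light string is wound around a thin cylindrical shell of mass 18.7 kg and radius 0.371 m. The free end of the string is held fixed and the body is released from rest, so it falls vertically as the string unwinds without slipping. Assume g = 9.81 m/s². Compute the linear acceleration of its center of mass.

a ≈ 4.91 m/s²

Translation: Mg − T = Ma. Rotation about the center: TR = Iα with I = MR².
With a = αR: T = (I/R²)a = M a, so Mg = (1 + 1.000)Ma.
a = g/(1 + 1.000) = 9.81/2.000 = 4.905 m/s².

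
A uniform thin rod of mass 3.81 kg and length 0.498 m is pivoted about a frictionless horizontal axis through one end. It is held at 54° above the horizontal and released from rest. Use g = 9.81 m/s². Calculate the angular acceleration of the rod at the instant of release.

α ≈ 17.4 rad/s²

About the pivot, I = (1/3)ML² = (1/3)(3.81)(0.498)² = 0.3150 kg·m².
The weight acts at the center, a distance L/2 = 0.2490 m from the pivot; τ = Mg(L/2) cos 54° = 5.470 N·m.
α = τ/I = 5.470/0.3150 = 17.37 rad/s².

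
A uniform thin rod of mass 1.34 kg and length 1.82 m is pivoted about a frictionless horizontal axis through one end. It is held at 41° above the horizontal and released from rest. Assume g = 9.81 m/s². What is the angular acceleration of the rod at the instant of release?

α ≈ 6.10 rad/s²

About the pivot, I = (1/3)ML² = (1/3)(1.34)(1.82)² = 1.480 kg·m².
The weight acts at the center, a distance L/2 = 0.9100 m from the pivot; τ = Mg(L/2) cos 41° = 9.028 N·m.
α = τ/I = 9.028/1.480 = 6.102 rad/s².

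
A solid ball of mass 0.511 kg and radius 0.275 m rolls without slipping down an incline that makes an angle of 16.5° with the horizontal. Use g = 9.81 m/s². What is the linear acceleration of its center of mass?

a ≈ 1.99 m/s²

Translation along the incline: Mg sinθ − f = Ma.
Rotation about the center: fR = Iα with I = (2/5)MR². No-slip gives a = αR, so f = (I/R²)a = (2/5)M a.
Substituting: Mg sinθ = (1 + 0.4000)Ma, so a = g sinθ/(1 + 0.4000) = (9.81) sin 16.5° / 1.400 = 1.990 m/s².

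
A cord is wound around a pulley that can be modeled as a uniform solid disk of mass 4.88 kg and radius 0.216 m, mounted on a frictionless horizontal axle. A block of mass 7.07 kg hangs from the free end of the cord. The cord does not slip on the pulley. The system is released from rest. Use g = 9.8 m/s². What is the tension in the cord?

I = ½MR² = (1/2)(4.88)(0.216)² = 0.1138 kg·m².
Block: mg − T = ma. Pulley: TR = Iα. No-slip: a = αR, so T = (I/R²)a = 2.440·a.
Then mg = (m + 2.440)a, so a = (7.07)(9.8)/(7.07 + 2.440) = 7.286 m/s².
T = 2.440·a = 17.78 N.

T ≈ 17.8 N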